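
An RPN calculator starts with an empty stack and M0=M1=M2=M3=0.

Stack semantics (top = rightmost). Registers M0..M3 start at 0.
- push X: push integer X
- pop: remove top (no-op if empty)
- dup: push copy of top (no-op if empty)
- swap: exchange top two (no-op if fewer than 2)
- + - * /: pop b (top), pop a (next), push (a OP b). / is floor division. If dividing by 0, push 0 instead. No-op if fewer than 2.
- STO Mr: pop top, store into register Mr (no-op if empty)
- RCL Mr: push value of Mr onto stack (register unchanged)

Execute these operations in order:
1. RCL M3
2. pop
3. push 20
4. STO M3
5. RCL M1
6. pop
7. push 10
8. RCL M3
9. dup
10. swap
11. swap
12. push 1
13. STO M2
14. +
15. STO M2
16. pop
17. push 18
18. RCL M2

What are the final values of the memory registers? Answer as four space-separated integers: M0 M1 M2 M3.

Answer: 0 0 40 20

Derivation:
After op 1 (RCL M3): stack=[0] mem=[0,0,0,0]
After op 2 (pop): stack=[empty] mem=[0,0,0,0]
After op 3 (push 20): stack=[20] mem=[0,0,0,0]
After op 4 (STO M3): stack=[empty] mem=[0,0,0,20]
After op 5 (RCL M1): stack=[0] mem=[0,0,0,20]
After op 6 (pop): stack=[empty] mem=[0,0,0,20]
After op 7 (push 10): stack=[10] mem=[0,0,0,20]
After op 8 (RCL M3): stack=[10,20] mem=[0,0,0,20]
After op 9 (dup): stack=[10,20,20] mem=[0,0,0,20]
After op 10 (swap): stack=[10,20,20] mem=[0,0,0,20]
After op 11 (swap): stack=[10,20,20] mem=[0,0,0,20]
After op 12 (push 1): stack=[10,20,20,1] mem=[0,0,0,20]
After op 13 (STO M2): stack=[10,20,20] mem=[0,0,1,20]
After op 14 (+): stack=[10,40] mem=[0,0,1,20]
After op 15 (STO M2): stack=[10] mem=[0,0,40,20]
After op 16 (pop): stack=[empty] mem=[0,0,40,20]
After op 17 (push 18): stack=[18] mem=[0,0,40,20]
After op 18 (RCL M2): stack=[18,40] mem=[0,0,40,20]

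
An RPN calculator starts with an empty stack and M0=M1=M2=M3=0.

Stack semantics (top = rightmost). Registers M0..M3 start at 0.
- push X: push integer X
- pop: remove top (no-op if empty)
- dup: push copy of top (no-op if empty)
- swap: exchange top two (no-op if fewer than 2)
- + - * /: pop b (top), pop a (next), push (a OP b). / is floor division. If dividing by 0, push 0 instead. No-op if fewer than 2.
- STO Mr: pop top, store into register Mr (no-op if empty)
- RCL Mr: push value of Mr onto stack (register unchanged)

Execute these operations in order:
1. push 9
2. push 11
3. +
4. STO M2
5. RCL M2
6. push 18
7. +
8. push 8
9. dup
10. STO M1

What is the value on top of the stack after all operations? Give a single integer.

After op 1 (push 9): stack=[9] mem=[0,0,0,0]
After op 2 (push 11): stack=[9,11] mem=[0,0,0,0]
After op 3 (+): stack=[20] mem=[0,0,0,0]
After op 4 (STO M2): stack=[empty] mem=[0,0,20,0]
After op 5 (RCL M2): stack=[20] mem=[0,0,20,0]
After op 6 (push 18): stack=[20,18] mem=[0,0,20,0]
After op 7 (+): stack=[38] mem=[0,0,20,0]
After op 8 (push 8): stack=[38,8] mem=[0,0,20,0]
After op 9 (dup): stack=[38,8,8] mem=[0,0,20,0]
After op 10 (STO M1): stack=[38,8] mem=[0,8,20,0]

Answer: 8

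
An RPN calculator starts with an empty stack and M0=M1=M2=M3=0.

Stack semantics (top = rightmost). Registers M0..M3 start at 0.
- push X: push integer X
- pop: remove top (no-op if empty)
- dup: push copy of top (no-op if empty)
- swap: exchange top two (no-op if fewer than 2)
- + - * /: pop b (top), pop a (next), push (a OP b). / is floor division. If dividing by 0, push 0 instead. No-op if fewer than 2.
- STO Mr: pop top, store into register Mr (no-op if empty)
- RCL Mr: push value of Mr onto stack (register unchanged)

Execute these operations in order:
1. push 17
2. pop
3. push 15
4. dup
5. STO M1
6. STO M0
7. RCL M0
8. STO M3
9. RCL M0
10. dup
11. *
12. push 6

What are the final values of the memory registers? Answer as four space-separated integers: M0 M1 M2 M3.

After op 1 (push 17): stack=[17] mem=[0,0,0,0]
After op 2 (pop): stack=[empty] mem=[0,0,0,0]
After op 3 (push 15): stack=[15] mem=[0,0,0,0]
After op 4 (dup): stack=[15,15] mem=[0,0,0,0]
After op 5 (STO M1): stack=[15] mem=[0,15,0,0]
After op 6 (STO M0): stack=[empty] mem=[15,15,0,0]
After op 7 (RCL M0): stack=[15] mem=[15,15,0,0]
After op 8 (STO M3): stack=[empty] mem=[15,15,0,15]
After op 9 (RCL M0): stack=[15] mem=[15,15,0,15]
After op 10 (dup): stack=[15,15] mem=[15,15,0,15]
After op 11 (*): stack=[225] mem=[15,15,0,15]
After op 12 (push 6): stack=[225,6] mem=[15,15,0,15]

Answer: 15 15 0 15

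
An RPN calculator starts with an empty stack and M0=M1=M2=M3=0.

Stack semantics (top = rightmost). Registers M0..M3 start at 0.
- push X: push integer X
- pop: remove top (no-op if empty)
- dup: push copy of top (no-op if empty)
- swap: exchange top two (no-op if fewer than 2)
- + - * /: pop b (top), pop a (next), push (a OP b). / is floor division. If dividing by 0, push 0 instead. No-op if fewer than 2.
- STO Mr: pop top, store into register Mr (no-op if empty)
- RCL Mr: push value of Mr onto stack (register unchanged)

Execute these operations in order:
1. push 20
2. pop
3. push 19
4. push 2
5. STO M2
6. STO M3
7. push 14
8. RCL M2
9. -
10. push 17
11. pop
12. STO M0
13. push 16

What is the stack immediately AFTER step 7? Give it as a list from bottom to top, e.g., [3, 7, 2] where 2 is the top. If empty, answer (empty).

After op 1 (push 20): stack=[20] mem=[0,0,0,0]
After op 2 (pop): stack=[empty] mem=[0,0,0,0]
After op 3 (push 19): stack=[19] mem=[0,0,0,0]
After op 4 (push 2): stack=[19,2] mem=[0,0,0,0]
After op 5 (STO M2): stack=[19] mem=[0,0,2,0]
After op 6 (STO M3): stack=[empty] mem=[0,0,2,19]
After op 7 (push 14): stack=[14] mem=[0,0,2,19]

[14]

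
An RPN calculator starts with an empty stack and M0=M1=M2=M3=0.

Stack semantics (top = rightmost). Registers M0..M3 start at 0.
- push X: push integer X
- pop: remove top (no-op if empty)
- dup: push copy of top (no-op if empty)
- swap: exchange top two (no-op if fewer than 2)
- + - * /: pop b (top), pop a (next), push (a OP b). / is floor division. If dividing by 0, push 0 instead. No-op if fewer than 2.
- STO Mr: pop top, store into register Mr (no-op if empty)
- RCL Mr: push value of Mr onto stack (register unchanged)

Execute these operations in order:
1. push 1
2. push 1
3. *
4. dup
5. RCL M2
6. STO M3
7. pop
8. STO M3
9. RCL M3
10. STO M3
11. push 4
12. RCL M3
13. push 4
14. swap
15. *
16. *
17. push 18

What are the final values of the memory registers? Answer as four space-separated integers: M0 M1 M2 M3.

After op 1 (push 1): stack=[1] mem=[0,0,0,0]
After op 2 (push 1): stack=[1,1] mem=[0,0,0,0]
After op 3 (*): stack=[1] mem=[0,0,0,0]
After op 4 (dup): stack=[1,1] mem=[0,0,0,0]
After op 5 (RCL M2): stack=[1,1,0] mem=[0,0,0,0]
After op 6 (STO M3): stack=[1,1] mem=[0,0,0,0]
After op 7 (pop): stack=[1] mem=[0,0,0,0]
After op 8 (STO M3): stack=[empty] mem=[0,0,0,1]
After op 9 (RCL M3): stack=[1] mem=[0,0,0,1]
After op 10 (STO M3): stack=[empty] mem=[0,0,0,1]
After op 11 (push 4): stack=[4] mem=[0,0,0,1]
After op 12 (RCL M3): stack=[4,1] mem=[0,0,0,1]
After op 13 (push 4): stack=[4,1,4] mem=[0,0,0,1]
After op 14 (swap): stack=[4,4,1] mem=[0,0,0,1]
After op 15 (*): stack=[4,4] mem=[0,0,0,1]
After op 16 (*): stack=[16] mem=[0,0,0,1]
After op 17 (push 18): stack=[16,18] mem=[0,0,0,1]

Answer: 0 0 0 1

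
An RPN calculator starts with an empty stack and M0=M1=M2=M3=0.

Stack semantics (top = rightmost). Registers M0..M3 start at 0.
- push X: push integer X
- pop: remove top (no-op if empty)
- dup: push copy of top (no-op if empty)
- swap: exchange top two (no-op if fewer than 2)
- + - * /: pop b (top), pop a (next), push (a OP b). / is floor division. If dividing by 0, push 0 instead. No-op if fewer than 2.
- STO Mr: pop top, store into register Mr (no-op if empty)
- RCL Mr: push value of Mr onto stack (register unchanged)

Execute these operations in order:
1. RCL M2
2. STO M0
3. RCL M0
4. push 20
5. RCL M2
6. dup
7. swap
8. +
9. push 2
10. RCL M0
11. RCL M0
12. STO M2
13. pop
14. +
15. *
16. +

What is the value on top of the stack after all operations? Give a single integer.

Answer: 40

Derivation:
After op 1 (RCL M2): stack=[0] mem=[0,0,0,0]
After op 2 (STO M0): stack=[empty] mem=[0,0,0,0]
After op 3 (RCL M0): stack=[0] mem=[0,0,0,0]
After op 4 (push 20): stack=[0,20] mem=[0,0,0,0]
After op 5 (RCL M2): stack=[0,20,0] mem=[0,0,0,0]
After op 6 (dup): stack=[0,20,0,0] mem=[0,0,0,0]
After op 7 (swap): stack=[0,20,0,0] mem=[0,0,0,0]
After op 8 (+): stack=[0,20,0] mem=[0,0,0,0]
After op 9 (push 2): stack=[0,20,0,2] mem=[0,0,0,0]
After op 10 (RCL M0): stack=[0,20,0,2,0] mem=[0,0,0,0]
After op 11 (RCL M0): stack=[0,20,0,2,0,0] mem=[0,0,0,0]
After op 12 (STO M2): stack=[0,20,0,2,0] mem=[0,0,0,0]
After op 13 (pop): stack=[0,20,0,2] mem=[0,0,0,0]
After op 14 (+): stack=[0,20,2] mem=[0,0,0,0]
After op 15 (*): stack=[0,40] mem=[0,0,0,0]
After op 16 (+): stack=[40] mem=[0,0,0,0]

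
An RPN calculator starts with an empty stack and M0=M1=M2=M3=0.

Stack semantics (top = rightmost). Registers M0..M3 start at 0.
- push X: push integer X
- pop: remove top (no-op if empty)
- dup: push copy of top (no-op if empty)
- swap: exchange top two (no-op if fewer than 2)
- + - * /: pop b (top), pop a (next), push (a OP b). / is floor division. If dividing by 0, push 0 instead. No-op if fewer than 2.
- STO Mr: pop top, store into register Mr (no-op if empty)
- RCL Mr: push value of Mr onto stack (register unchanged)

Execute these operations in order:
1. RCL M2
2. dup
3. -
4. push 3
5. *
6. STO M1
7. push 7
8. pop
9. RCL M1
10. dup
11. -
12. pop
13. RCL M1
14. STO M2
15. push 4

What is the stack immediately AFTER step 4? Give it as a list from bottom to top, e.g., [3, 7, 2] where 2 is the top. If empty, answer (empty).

After op 1 (RCL M2): stack=[0] mem=[0,0,0,0]
After op 2 (dup): stack=[0,0] mem=[0,0,0,0]
After op 3 (-): stack=[0] mem=[0,0,0,0]
After op 4 (push 3): stack=[0,3] mem=[0,0,0,0]

[0, 3]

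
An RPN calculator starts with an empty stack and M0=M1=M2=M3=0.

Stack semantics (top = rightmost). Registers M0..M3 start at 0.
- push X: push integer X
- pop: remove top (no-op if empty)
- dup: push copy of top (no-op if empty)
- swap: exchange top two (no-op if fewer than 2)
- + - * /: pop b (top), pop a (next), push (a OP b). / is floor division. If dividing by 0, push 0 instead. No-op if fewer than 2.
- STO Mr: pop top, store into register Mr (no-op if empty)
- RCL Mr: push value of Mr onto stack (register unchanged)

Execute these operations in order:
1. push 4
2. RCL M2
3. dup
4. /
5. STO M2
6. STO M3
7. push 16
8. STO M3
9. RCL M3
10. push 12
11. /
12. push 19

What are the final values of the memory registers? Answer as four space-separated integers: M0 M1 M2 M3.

After op 1 (push 4): stack=[4] mem=[0,0,0,0]
After op 2 (RCL M2): stack=[4,0] mem=[0,0,0,0]
After op 3 (dup): stack=[4,0,0] mem=[0,0,0,0]
After op 4 (/): stack=[4,0] mem=[0,0,0,0]
After op 5 (STO M2): stack=[4] mem=[0,0,0,0]
After op 6 (STO M3): stack=[empty] mem=[0,0,0,4]
After op 7 (push 16): stack=[16] mem=[0,0,0,4]
After op 8 (STO M3): stack=[empty] mem=[0,0,0,16]
After op 9 (RCL M3): stack=[16] mem=[0,0,0,16]
After op 10 (push 12): stack=[16,12] mem=[0,0,0,16]
After op 11 (/): stack=[1] mem=[0,0,0,16]
After op 12 (push 19): stack=[1,19] mem=[0,0,0,16]

Answer: 0 0 0 16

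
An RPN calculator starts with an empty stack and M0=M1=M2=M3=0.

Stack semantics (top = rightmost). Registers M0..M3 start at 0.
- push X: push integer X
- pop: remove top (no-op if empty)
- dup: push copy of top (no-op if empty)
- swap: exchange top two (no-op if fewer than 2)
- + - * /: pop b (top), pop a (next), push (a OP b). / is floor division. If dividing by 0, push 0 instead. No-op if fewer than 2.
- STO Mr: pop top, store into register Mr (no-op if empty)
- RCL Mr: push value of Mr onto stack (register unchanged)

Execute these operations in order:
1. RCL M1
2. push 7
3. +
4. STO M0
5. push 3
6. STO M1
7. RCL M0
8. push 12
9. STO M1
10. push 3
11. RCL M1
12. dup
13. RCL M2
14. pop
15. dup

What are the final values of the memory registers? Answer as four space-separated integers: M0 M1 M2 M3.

Answer: 7 12 0 0

Derivation:
After op 1 (RCL M1): stack=[0] mem=[0,0,0,0]
After op 2 (push 7): stack=[0,7] mem=[0,0,0,0]
After op 3 (+): stack=[7] mem=[0,0,0,0]
After op 4 (STO M0): stack=[empty] mem=[7,0,0,0]
After op 5 (push 3): stack=[3] mem=[7,0,0,0]
After op 6 (STO M1): stack=[empty] mem=[7,3,0,0]
After op 7 (RCL M0): stack=[7] mem=[7,3,0,0]
After op 8 (push 12): stack=[7,12] mem=[7,3,0,0]
After op 9 (STO M1): stack=[7] mem=[7,12,0,0]
After op 10 (push 3): stack=[7,3] mem=[7,12,0,0]
After op 11 (RCL M1): stack=[7,3,12] mem=[7,12,0,0]
After op 12 (dup): stack=[7,3,12,12] mem=[7,12,0,0]
After op 13 (RCL M2): stack=[7,3,12,12,0] mem=[7,12,0,0]
After op 14 (pop): stack=[7,3,12,12] mem=[7,12,0,0]
After op 15 (dup): stack=[7,3,12,12,12] mem=[7,12,0,0]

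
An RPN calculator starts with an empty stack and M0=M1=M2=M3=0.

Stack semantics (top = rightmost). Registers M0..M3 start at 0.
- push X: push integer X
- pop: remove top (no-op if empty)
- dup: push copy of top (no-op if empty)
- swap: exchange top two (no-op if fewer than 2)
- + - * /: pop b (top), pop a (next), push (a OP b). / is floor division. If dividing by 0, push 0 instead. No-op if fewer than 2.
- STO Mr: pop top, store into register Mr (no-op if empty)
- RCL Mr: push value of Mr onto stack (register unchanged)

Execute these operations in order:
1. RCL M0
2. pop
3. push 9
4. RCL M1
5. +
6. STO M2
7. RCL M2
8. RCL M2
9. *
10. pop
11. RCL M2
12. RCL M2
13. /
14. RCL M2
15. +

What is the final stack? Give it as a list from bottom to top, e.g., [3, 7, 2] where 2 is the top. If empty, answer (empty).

After op 1 (RCL M0): stack=[0] mem=[0,0,0,0]
After op 2 (pop): stack=[empty] mem=[0,0,0,0]
After op 3 (push 9): stack=[9] mem=[0,0,0,0]
After op 4 (RCL M1): stack=[9,0] mem=[0,0,0,0]
After op 5 (+): stack=[9] mem=[0,0,0,0]
After op 6 (STO M2): stack=[empty] mem=[0,0,9,0]
After op 7 (RCL M2): stack=[9] mem=[0,0,9,0]
After op 8 (RCL M2): stack=[9,9] mem=[0,0,9,0]
After op 9 (*): stack=[81] mem=[0,0,9,0]
After op 10 (pop): stack=[empty] mem=[0,0,9,0]
After op 11 (RCL M2): stack=[9] mem=[0,0,9,0]
After op 12 (RCL M2): stack=[9,9] mem=[0,0,9,0]
After op 13 (/): stack=[1] mem=[0,0,9,0]
After op 14 (RCL M2): stack=[1,9] mem=[0,0,9,0]
After op 15 (+): stack=[10] mem=[0,0,9,0]

Answer: [10]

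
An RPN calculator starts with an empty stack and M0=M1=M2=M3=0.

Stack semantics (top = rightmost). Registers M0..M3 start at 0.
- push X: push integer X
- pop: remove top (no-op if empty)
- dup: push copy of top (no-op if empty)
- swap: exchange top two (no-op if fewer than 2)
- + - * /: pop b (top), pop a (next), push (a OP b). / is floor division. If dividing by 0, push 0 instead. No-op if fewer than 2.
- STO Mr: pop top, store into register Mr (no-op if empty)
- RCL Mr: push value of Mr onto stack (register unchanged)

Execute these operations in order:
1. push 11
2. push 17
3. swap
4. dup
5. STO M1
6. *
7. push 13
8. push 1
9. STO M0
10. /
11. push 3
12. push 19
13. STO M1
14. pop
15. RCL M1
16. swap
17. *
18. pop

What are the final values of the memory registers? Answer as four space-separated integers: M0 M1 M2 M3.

Answer: 1 19 0 0

Derivation:
After op 1 (push 11): stack=[11] mem=[0,0,0,0]
After op 2 (push 17): stack=[11,17] mem=[0,0,0,0]
After op 3 (swap): stack=[17,11] mem=[0,0,0,0]
After op 4 (dup): stack=[17,11,11] mem=[0,0,0,0]
After op 5 (STO M1): stack=[17,11] mem=[0,11,0,0]
After op 6 (*): stack=[187] mem=[0,11,0,0]
After op 7 (push 13): stack=[187,13] mem=[0,11,0,0]
After op 8 (push 1): stack=[187,13,1] mem=[0,11,0,0]
After op 9 (STO M0): stack=[187,13] mem=[1,11,0,0]
After op 10 (/): stack=[14] mem=[1,11,0,0]
After op 11 (push 3): stack=[14,3] mem=[1,11,0,0]
After op 12 (push 19): stack=[14,3,19] mem=[1,11,0,0]
After op 13 (STO M1): stack=[14,3] mem=[1,19,0,0]
After op 14 (pop): stack=[14] mem=[1,19,0,0]
After op 15 (RCL M1): stack=[14,19] mem=[1,19,0,0]
After op 16 (swap): stack=[19,14] mem=[1,19,0,0]
After op 17 (*): stack=[266] mem=[1,19,0,0]
After op 18 (pop): stack=[empty] mem=[1,19,0,0]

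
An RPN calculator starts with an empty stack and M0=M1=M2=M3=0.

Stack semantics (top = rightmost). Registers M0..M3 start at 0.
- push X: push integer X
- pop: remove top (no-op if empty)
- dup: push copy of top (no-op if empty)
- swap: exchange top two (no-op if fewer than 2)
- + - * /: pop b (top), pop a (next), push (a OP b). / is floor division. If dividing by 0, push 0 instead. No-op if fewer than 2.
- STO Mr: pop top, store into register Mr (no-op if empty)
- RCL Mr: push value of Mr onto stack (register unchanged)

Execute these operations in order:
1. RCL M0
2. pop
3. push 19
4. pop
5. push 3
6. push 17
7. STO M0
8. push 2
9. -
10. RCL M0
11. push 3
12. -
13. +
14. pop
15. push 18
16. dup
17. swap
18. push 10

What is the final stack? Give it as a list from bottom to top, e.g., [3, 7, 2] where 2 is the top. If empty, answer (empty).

Answer: [18, 18, 10]

Derivation:
After op 1 (RCL M0): stack=[0] mem=[0,0,0,0]
After op 2 (pop): stack=[empty] mem=[0,0,0,0]
After op 3 (push 19): stack=[19] mem=[0,0,0,0]
After op 4 (pop): stack=[empty] mem=[0,0,0,0]
After op 5 (push 3): stack=[3] mem=[0,0,0,0]
After op 6 (push 17): stack=[3,17] mem=[0,0,0,0]
After op 7 (STO M0): stack=[3] mem=[17,0,0,0]
After op 8 (push 2): stack=[3,2] mem=[17,0,0,0]
After op 9 (-): stack=[1] mem=[17,0,0,0]
After op 10 (RCL M0): stack=[1,17] mem=[17,0,0,0]
After op 11 (push 3): stack=[1,17,3] mem=[17,0,0,0]
After op 12 (-): stack=[1,14] mem=[17,0,0,0]
After op 13 (+): stack=[15] mem=[17,0,0,0]
After op 14 (pop): stack=[empty] mem=[17,0,0,0]
After op 15 (push 18): stack=[18] mem=[17,0,0,0]
After op 16 (dup): stack=[18,18] mem=[17,0,0,0]
After op 17 (swap): stack=[18,18] mem=[17,0,0,0]
After op 18 (push 10): stack=[18,18,10] mem=[17,0,0,0]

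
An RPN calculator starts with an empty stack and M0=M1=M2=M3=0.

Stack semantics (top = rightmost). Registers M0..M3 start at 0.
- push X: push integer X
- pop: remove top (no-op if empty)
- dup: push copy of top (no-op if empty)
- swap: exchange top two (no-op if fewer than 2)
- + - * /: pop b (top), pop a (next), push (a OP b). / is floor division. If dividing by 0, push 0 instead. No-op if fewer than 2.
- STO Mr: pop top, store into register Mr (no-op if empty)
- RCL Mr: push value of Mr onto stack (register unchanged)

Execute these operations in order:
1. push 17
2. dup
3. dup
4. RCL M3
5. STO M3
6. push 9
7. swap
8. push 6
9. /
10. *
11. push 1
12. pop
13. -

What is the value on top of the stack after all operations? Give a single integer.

Answer: -1

Derivation:
After op 1 (push 17): stack=[17] mem=[0,0,0,0]
After op 2 (dup): stack=[17,17] mem=[0,0,0,0]
After op 3 (dup): stack=[17,17,17] mem=[0,0,0,0]
After op 4 (RCL M3): stack=[17,17,17,0] mem=[0,0,0,0]
After op 5 (STO M3): stack=[17,17,17] mem=[0,0,0,0]
After op 6 (push 9): stack=[17,17,17,9] mem=[0,0,0,0]
After op 7 (swap): stack=[17,17,9,17] mem=[0,0,0,0]
After op 8 (push 6): stack=[17,17,9,17,6] mem=[0,0,0,0]
After op 9 (/): stack=[17,17,9,2] mem=[0,0,0,0]
After op 10 (*): stack=[17,17,18] mem=[0,0,0,0]
After op 11 (push 1): stack=[17,17,18,1] mem=[0,0,0,0]
After op 12 (pop): stack=[17,17,18] mem=[0,0,0,0]
After op 13 (-): stack=[17,-1] mem=[0,0,0,0]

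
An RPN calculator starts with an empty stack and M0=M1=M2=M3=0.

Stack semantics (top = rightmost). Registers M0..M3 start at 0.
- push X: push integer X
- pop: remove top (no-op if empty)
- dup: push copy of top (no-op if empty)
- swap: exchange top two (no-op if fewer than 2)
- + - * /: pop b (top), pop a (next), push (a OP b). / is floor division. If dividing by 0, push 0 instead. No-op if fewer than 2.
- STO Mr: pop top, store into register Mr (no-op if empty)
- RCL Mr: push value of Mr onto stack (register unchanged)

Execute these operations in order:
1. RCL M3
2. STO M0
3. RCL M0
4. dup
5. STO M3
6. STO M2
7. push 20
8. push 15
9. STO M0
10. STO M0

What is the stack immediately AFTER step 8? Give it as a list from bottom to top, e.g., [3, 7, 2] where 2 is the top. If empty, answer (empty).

After op 1 (RCL M3): stack=[0] mem=[0,0,0,0]
After op 2 (STO M0): stack=[empty] mem=[0,0,0,0]
After op 3 (RCL M0): stack=[0] mem=[0,0,0,0]
After op 4 (dup): stack=[0,0] mem=[0,0,0,0]
After op 5 (STO M3): stack=[0] mem=[0,0,0,0]
After op 6 (STO M2): stack=[empty] mem=[0,0,0,0]
After op 7 (push 20): stack=[20] mem=[0,0,0,0]
After op 8 (push 15): stack=[20,15] mem=[0,0,0,0]

[20, 15]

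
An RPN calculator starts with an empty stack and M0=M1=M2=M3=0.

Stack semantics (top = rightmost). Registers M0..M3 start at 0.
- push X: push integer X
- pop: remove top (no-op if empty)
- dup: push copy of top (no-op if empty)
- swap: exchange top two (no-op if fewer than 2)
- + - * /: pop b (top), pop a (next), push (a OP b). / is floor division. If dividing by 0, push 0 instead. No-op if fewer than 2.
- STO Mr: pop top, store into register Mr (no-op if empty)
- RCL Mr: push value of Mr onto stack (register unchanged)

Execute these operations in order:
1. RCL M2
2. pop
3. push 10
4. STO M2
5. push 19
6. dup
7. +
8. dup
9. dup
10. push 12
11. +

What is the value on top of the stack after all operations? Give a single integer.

After op 1 (RCL M2): stack=[0] mem=[0,0,0,0]
After op 2 (pop): stack=[empty] mem=[0,0,0,0]
After op 3 (push 10): stack=[10] mem=[0,0,0,0]
After op 4 (STO M2): stack=[empty] mem=[0,0,10,0]
After op 5 (push 19): stack=[19] mem=[0,0,10,0]
After op 6 (dup): stack=[19,19] mem=[0,0,10,0]
After op 7 (+): stack=[38] mem=[0,0,10,0]
After op 8 (dup): stack=[38,38] mem=[0,0,10,0]
After op 9 (dup): stack=[38,38,38] mem=[0,0,10,0]
After op 10 (push 12): stack=[38,38,38,12] mem=[0,0,10,0]
After op 11 (+): stack=[38,38,50] mem=[0,0,10,0]

Answer: 50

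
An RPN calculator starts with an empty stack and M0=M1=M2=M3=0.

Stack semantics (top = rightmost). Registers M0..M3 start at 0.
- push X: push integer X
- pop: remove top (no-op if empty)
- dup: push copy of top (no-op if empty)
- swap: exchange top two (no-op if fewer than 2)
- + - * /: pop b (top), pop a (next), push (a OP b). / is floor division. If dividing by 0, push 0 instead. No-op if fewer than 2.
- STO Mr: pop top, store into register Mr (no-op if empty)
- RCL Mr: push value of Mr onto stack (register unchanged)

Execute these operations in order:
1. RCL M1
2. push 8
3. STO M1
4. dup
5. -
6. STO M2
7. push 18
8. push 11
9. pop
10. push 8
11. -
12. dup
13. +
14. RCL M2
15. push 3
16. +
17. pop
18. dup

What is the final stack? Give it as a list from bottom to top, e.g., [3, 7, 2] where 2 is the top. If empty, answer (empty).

After op 1 (RCL M1): stack=[0] mem=[0,0,0,0]
After op 2 (push 8): stack=[0,8] mem=[0,0,0,0]
After op 3 (STO M1): stack=[0] mem=[0,8,0,0]
After op 4 (dup): stack=[0,0] mem=[0,8,0,0]
After op 5 (-): stack=[0] mem=[0,8,0,0]
After op 6 (STO M2): stack=[empty] mem=[0,8,0,0]
After op 7 (push 18): stack=[18] mem=[0,8,0,0]
After op 8 (push 11): stack=[18,11] mem=[0,8,0,0]
After op 9 (pop): stack=[18] mem=[0,8,0,0]
After op 10 (push 8): stack=[18,8] mem=[0,8,0,0]
After op 11 (-): stack=[10] mem=[0,8,0,0]
After op 12 (dup): stack=[10,10] mem=[0,8,0,0]
After op 13 (+): stack=[20] mem=[0,8,0,0]
After op 14 (RCL M2): stack=[20,0] mem=[0,8,0,0]
After op 15 (push 3): stack=[20,0,3] mem=[0,8,0,0]
After op 16 (+): stack=[20,3] mem=[0,8,0,0]
After op 17 (pop): stack=[20] mem=[0,8,0,0]
After op 18 (dup): stack=[20,20] mem=[0,8,0,0]

Answer: [20, 20]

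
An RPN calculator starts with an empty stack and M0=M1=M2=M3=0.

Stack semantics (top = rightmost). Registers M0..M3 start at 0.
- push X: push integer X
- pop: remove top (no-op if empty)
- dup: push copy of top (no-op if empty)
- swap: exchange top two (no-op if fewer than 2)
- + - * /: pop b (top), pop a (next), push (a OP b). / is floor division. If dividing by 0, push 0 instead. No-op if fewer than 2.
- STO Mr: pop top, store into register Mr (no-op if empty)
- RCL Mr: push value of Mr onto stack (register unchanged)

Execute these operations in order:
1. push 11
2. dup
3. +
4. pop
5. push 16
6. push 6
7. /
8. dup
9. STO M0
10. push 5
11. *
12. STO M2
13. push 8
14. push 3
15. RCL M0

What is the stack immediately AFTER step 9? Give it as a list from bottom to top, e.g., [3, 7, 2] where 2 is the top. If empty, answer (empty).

After op 1 (push 11): stack=[11] mem=[0,0,0,0]
After op 2 (dup): stack=[11,11] mem=[0,0,0,0]
After op 3 (+): stack=[22] mem=[0,0,0,0]
After op 4 (pop): stack=[empty] mem=[0,0,0,0]
After op 5 (push 16): stack=[16] mem=[0,0,0,0]
After op 6 (push 6): stack=[16,6] mem=[0,0,0,0]
After op 7 (/): stack=[2] mem=[0,0,0,0]
After op 8 (dup): stack=[2,2] mem=[0,0,0,0]
After op 9 (STO M0): stack=[2] mem=[2,0,0,0]

[2]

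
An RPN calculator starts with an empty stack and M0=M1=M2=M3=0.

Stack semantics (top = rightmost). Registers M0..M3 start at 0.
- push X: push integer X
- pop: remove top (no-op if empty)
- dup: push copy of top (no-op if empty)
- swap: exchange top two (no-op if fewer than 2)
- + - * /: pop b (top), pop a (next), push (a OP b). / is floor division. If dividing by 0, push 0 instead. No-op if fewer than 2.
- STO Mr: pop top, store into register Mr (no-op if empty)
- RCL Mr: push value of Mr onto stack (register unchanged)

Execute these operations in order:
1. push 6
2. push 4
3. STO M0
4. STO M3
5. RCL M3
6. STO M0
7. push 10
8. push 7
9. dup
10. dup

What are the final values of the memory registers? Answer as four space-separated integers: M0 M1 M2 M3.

After op 1 (push 6): stack=[6] mem=[0,0,0,0]
After op 2 (push 4): stack=[6,4] mem=[0,0,0,0]
After op 3 (STO M0): stack=[6] mem=[4,0,0,0]
After op 4 (STO M3): stack=[empty] mem=[4,0,0,6]
After op 5 (RCL M3): stack=[6] mem=[4,0,0,6]
After op 6 (STO M0): stack=[empty] mem=[6,0,0,6]
After op 7 (push 10): stack=[10] mem=[6,0,0,6]
After op 8 (push 7): stack=[10,7] mem=[6,0,0,6]
After op 9 (dup): stack=[10,7,7] mem=[6,0,0,6]
After op 10 (dup): stack=[10,7,7,7] mem=[6,0,0,6]

Answer: 6 0 0 6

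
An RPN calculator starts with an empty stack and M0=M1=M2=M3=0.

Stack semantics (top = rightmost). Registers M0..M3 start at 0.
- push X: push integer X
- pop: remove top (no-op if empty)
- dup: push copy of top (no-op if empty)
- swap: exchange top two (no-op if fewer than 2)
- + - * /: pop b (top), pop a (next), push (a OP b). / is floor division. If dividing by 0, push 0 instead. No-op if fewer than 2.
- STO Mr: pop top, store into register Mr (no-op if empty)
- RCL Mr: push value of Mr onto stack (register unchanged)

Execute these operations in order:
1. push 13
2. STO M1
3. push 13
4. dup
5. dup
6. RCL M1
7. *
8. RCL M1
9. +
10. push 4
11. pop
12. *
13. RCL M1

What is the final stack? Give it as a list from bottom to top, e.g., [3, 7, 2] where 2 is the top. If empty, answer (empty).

After op 1 (push 13): stack=[13] mem=[0,0,0,0]
After op 2 (STO M1): stack=[empty] mem=[0,13,0,0]
After op 3 (push 13): stack=[13] mem=[0,13,0,0]
After op 4 (dup): stack=[13,13] mem=[0,13,0,0]
After op 5 (dup): stack=[13,13,13] mem=[0,13,0,0]
After op 6 (RCL M1): stack=[13,13,13,13] mem=[0,13,0,0]
After op 7 (*): stack=[13,13,169] mem=[0,13,0,0]
After op 8 (RCL M1): stack=[13,13,169,13] mem=[0,13,0,0]
After op 9 (+): stack=[13,13,182] mem=[0,13,0,0]
After op 10 (push 4): stack=[13,13,182,4] mem=[0,13,0,0]
After op 11 (pop): stack=[13,13,182] mem=[0,13,0,0]
After op 12 (*): stack=[13,2366] mem=[0,13,0,0]
After op 13 (RCL M1): stack=[13,2366,13] mem=[0,13,0,0]

Answer: [13, 2366, 13]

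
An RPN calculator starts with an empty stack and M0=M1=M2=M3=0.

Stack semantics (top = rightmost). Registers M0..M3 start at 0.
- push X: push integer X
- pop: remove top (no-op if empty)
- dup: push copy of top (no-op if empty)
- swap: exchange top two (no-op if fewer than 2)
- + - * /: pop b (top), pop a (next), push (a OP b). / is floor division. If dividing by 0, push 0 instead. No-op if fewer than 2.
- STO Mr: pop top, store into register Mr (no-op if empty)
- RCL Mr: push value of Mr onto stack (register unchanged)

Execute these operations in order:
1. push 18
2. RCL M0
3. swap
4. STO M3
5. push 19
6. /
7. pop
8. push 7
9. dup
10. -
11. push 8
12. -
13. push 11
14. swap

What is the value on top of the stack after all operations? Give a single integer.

After op 1 (push 18): stack=[18] mem=[0,0,0,0]
After op 2 (RCL M0): stack=[18,0] mem=[0,0,0,0]
After op 3 (swap): stack=[0,18] mem=[0,0,0,0]
After op 4 (STO M3): stack=[0] mem=[0,0,0,18]
After op 5 (push 19): stack=[0,19] mem=[0,0,0,18]
After op 6 (/): stack=[0] mem=[0,0,0,18]
After op 7 (pop): stack=[empty] mem=[0,0,0,18]
After op 8 (push 7): stack=[7] mem=[0,0,0,18]
After op 9 (dup): stack=[7,7] mem=[0,0,0,18]
After op 10 (-): stack=[0] mem=[0,0,0,18]
After op 11 (push 8): stack=[0,8] mem=[0,0,0,18]
After op 12 (-): stack=[-8] mem=[0,0,0,18]
After op 13 (push 11): stack=[-8,11] mem=[0,0,0,18]
After op 14 (swap): stack=[11,-8] mem=[0,0,0,18]

Answer: -8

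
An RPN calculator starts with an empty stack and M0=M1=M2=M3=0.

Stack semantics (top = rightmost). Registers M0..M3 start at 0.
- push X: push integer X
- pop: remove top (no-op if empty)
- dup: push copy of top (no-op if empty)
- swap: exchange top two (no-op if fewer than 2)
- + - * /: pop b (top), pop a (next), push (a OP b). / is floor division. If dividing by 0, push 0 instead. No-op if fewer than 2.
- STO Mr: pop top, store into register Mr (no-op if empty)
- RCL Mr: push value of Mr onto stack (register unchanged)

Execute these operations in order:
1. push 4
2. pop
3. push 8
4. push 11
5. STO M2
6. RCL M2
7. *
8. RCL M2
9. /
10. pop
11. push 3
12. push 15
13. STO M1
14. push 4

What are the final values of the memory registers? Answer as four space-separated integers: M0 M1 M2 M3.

After op 1 (push 4): stack=[4] mem=[0,0,0,0]
After op 2 (pop): stack=[empty] mem=[0,0,0,0]
After op 3 (push 8): stack=[8] mem=[0,0,0,0]
After op 4 (push 11): stack=[8,11] mem=[0,0,0,0]
After op 5 (STO M2): stack=[8] mem=[0,0,11,0]
After op 6 (RCL M2): stack=[8,11] mem=[0,0,11,0]
After op 7 (*): stack=[88] mem=[0,0,11,0]
After op 8 (RCL M2): stack=[88,11] mem=[0,0,11,0]
After op 9 (/): stack=[8] mem=[0,0,11,0]
After op 10 (pop): stack=[empty] mem=[0,0,11,0]
After op 11 (push 3): stack=[3] mem=[0,0,11,0]
After op 12 (push 15): stack=[3,15] mem=[0,0,11,0]
After op 13 (STO M1): stack=[3] mem=[0,15,11,0]
After op 14 (push 4): stack=[3,4] mem=[0,15,11,0]

Answer: 0 15 11 0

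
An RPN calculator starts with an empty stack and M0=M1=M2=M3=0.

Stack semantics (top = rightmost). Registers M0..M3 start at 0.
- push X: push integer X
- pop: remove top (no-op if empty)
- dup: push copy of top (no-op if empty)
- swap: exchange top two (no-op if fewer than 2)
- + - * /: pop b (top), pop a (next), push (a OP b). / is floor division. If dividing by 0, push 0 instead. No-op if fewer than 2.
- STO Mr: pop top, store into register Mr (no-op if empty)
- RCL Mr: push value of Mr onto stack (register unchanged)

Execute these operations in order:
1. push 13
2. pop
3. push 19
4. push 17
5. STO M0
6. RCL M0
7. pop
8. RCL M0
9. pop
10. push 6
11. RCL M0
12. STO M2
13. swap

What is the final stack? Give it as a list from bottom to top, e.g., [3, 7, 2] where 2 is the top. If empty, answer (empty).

After op 1 (push 13): stack=[13] mem=[0,0,0,0]
After op 2 (pop): stack=[empty] mem=[0,0,0,0]
After op 3 (push 19): stack=[19] mem=[0,0,0,0]
After op 4 (push 17): stack=[19,17] mem=[0,0,0,0]
After op 5 (STO M0): stack=[19] mem=[17,0,0,0]
After op 6 (RCL M0): stack=[19,17] mem=[17,0,0,0]
After op 7 (pop): stack=[19] mem=[17,0,0,0]
After op 8 (RCL M0): stack=[19,17] mem=[17,0,0,0]
After op 9 (pop): stack=[19] mem=[17,0,0,0]
After op 10 (push 6): stack=[19,6] mem=[17,0,0,0]
After op 11 (RCL M0): stack=[19,6,17] mem=[17,0,0,0]
After op 12 (STO M2): stack=[19,6] mem=[17,0,17,0]
After op 13 (swap): stack=[6,19] mem=[17,0,17,0]

Answer: [6, 19]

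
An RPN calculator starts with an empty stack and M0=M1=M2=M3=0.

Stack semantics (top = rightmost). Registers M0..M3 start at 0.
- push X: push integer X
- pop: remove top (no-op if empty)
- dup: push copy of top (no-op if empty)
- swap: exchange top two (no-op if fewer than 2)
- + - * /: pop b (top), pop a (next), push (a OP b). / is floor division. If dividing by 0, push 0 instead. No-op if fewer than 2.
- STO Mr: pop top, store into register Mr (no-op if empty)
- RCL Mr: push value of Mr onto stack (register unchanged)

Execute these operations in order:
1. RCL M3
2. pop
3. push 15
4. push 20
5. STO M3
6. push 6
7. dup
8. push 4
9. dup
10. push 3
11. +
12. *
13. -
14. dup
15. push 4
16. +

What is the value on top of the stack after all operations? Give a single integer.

Answer: -18

Derivation:
After op 1 (RCL M3): stack=[0] mem=[0,0,0,0]
After op 2 (pop): stack=[empty] mem=[0,0,0,0]
After op 3 (push 15): stack=[15] mem=[0,0,0,0]
After op 4 (push 20): stack=[15,20] mem=[0,0,0,0]
After op 5 (STO M3): stack=[15] mem=[0,0,0,20]
After op 6 (push 6): stack=[15,6] mem=[0,0,0,20]
After op 7 (dup): stack=[15,6,6] mem=[0,0,0,20]
After op 8 (push 4): stack=[15,6,6,4] mem=[0,0,0,20]
After op 9 (dup): stack=[15,6,6,4,4] mem=[0,0,0,20]
After op 10 (push 3): stack=[15,6,6,4,4,3] mem=[0,0,0,20]
After op 11 (+): stack=[15,6,6,4,7] mem=[0,0,0,20]
After op 12 (*): stack=[15,6,6,28] mem=[0,0,0,20]
After op 13 (-): stack=[15,6,-22] mem=[0,0,0,20]
After op 14 (dup): stack=[15,6,-22,-22] mem=[0,0,0,20]
After op 15 (push 4): stack=[15,6,-22,-22,4] mem=[0,0,0,20]
After op 16 (+): stack=[15,6,-22,-18] mem=[0,0,0,20]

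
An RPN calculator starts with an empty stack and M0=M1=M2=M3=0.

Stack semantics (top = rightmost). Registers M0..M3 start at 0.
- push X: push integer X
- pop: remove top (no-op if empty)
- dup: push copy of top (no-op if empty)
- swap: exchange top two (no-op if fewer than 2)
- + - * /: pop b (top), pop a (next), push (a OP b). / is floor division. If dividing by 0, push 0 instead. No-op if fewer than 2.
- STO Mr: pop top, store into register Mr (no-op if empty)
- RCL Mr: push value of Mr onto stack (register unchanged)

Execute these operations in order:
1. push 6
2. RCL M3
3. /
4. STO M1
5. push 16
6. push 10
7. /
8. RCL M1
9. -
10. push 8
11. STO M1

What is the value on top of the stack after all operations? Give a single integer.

Answer: 1

Derivation:
After op 1 (push 6): stack=[6] mem=[0,0,0,0]
After op 2 (RCL M3): stack=[6,0] mem=[0,0,0,0]
After op 3 (/): stack=[0] mem=[0,0,0,0]
After op 4 (STO M1): stack=[empty] mem=[0,0,0,0]
After op 5 (push 16): stack=[16] mem=[0,0,0,0]
After op 6 (push 10): stack=[16,10] mem=[0,0,0,0]
After op 7 (/): stack=[1] mem=[0,0,0,0]
After op 8 (RCL M1): stack=[1,0] mem=[0,0,0,0]
After op 9 (-): stack=[1] mem=[0,0,0,0]
After op 10 (push 8): stack=[1,8] mem=[0,0,0,0]
After op 11 (STO M1): stack=[1] mem=[0,8,0,0]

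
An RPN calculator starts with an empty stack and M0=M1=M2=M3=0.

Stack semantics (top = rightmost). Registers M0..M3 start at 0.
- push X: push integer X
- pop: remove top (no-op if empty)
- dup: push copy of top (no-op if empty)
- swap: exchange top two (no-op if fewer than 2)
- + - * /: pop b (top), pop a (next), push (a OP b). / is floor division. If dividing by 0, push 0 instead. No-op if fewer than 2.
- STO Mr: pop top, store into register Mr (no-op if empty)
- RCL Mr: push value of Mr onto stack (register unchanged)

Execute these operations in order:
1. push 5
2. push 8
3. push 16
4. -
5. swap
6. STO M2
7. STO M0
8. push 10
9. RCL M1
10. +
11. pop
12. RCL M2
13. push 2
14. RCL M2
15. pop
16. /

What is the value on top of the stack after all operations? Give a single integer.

After op 1 (push 5): stack=[5] mem=[0,0,0,0]
After op 2 (push 8): stack=[5,8] mem=[0,0,0,0]
After op 3 (push 16): stack=[5,8,16] mem=[0,0,0,0]
After op 4 (-): stack=[5,-8] mem=[0,0,0,0]
After op 5 (swap): stack=[-8,5] mem=[0,0,0,0]
After op 6 (STO M2): stack=[-8] mem=[0,0,5,0]
After op 7 (STO M0): stack=[empty] mem=[-8,0,5,0]
After op 8 (push 10): stack=[10] mem=[-8,0,5,0]
After op 9 (RCL M1): stack=[10,0] mem=[-8,0,5,0]
After op 10 (+): stack=[10] mem=[-8,0,5,0]
After op 11 (pop): stack=[empty] mem=[-8,0,5,0]
After op 12 (RCL M2): stack=[5] mem=[-8,0,5,0]
After op 13 (push 2): stack=[5,2] mem=[-8,0,5,0]
After op 14 (RCL M2): stack=[5,2,5] mem=[-8,0,5,0]
After op 15 (pop): stack=[5,2] mem=[-8,0,5,0]
After op 16 (/): stack=[2] mem=[-8,0,5,0]

Answer: 2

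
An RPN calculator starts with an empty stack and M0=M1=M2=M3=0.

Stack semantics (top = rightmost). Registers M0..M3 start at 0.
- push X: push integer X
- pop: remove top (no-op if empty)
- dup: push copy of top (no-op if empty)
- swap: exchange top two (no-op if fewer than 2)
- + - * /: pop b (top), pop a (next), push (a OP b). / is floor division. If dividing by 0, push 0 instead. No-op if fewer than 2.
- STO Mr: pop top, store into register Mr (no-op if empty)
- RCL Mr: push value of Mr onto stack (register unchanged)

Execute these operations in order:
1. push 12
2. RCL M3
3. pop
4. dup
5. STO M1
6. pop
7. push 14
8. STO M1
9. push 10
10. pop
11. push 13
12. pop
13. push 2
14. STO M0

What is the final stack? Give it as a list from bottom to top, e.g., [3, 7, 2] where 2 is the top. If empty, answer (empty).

Answer: (empty)

Derivation:
After op 1 (push 12): stack=[12] mem=[0,0,0,0]
After op 2 (RCL M3): stack=[12,0] mem=[0,0,0,0]
After op 3 (pop): stack=[12] mem=[0,0,0,0]
After op 4 (dup): stack=[12,12] mem=[0,0,0,0]
After op 5 (STO M1): stack=[12] mem=[0,12,0,0]
After op 6 (pop): stack=[empty] mem=[0,12,0,0]
After op 7 (push 14): stack=[14] mem=[0,12,0,0]
After op 8 (STO M1): stack=[empty] mem=[0,14,0,0]
After op 9 (push 10): stack=[10] mem=[0,14,0,0]
After op 10 (pop): stack=[empty] mem=[0,14,0,0]
After op 11 (push 13): stack=[13] mem=[0,14,0,0]
After op 12 (pop): stack=[empty] mem=[0,14,0,0]
After op 13 (push 2): stack=[2] mem=[0,14,0,0]
After op 14 (STO M0): stack=[empty] mem=[2,14,0,0]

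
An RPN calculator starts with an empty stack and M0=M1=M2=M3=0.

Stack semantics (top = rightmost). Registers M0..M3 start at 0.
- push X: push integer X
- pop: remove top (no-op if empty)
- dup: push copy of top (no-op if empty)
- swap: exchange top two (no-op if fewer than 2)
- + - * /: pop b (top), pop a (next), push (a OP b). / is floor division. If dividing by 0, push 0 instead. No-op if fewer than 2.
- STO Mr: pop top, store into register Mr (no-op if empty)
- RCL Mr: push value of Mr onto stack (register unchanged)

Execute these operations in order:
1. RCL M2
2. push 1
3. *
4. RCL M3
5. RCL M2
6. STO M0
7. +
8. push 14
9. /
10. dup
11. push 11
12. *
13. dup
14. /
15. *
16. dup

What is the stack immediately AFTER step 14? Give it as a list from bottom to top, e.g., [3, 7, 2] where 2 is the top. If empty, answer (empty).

After op 1 (RCL M2): stack=[0] mem=[0,0,0,0]
After op 2 (push 1): stack=[0,1] mem=[0,0,0,0]
After op 3 (*): stack=[0] mem=[0,0,0,0]
After op 4 (RCL M3): stack=[0,0] mem=[0,0,0,0]
After op 5 (RCL M2): stack=[0,0,0] mem=[0,0,0,0]
After op 6 (STO M0): stack=[0,0] mem=[0,0,0,0]
After op 7 (+): stack=[0] mem=[0,0,0,0]
After op 8 (push 14): stack=[0,14] mem=[0,0,0,0]
After op 9 (/): stack=[0] mem=[0,0,0,0]
After op 10 (dup): stack=[0,0] mem=[0,0,0,0]
After op 11 (push 11): stack=[0,0,11] mem=[0,0,0,0]
After op 12 (*): stack=[0,0] mem=[0,0,0,0]
After op 13 (dup): stack=[0,0,0] mem=[0,0,0,0]
After op 14 (/): stack=[0,0] mem=[0,0,0,0]

[0, 0]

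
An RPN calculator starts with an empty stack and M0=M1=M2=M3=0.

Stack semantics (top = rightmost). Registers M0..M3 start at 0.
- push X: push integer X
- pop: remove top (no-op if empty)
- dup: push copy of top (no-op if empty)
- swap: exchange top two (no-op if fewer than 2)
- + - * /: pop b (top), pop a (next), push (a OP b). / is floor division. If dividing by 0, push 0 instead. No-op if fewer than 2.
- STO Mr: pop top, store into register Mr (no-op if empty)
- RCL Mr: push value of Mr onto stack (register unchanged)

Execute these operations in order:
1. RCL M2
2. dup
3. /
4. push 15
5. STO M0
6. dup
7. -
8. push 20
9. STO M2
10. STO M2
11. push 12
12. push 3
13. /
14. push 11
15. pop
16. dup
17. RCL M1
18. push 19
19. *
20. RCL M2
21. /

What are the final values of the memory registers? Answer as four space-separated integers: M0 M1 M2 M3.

After op 1 (RCL M2): stack=[0] mem=[0,0,0,0]
After op 2 (dup): stack=[0,0] mem=[0,0,0,0]
After op 3 (/): stack=[0] mem=[0,0,0,0]
After op 4 (push 15): stack=[0,15] mem=[0,0,0,0]
After op 5 (STO M0): stack=[0] mem=[15,0,0,0]
After op 6 (dup): stack=[0,0] mem=[15,0,0,0]
After op 7 (-): stack=[0] mem=[15,0,0,0]
After op 8 (push 20): stack=[0,20] mem=[15,0,0,0]
After op 9 (STO M2): stack=[0] mem=[15,0,20,0]
After op 10 (STO M2): stack=[empty] mem=[15,0,0,0]
After op 11 (push 12): stack=[12] mem=[15,0,0,0]
After op 12 (push 3): stack=[12,3] mem=[15,0,0,0]
After op 13 (/): stack=[4] mem=[15,0,0,0]
After op 14 (push 11): stack=[4,11] mem=[15,0,0,0]
After op 15 (pop): stack=[4] mem=[15,0,0,0]
After op 16 (dup): stack=[4,4] mem=[15,0,0,0]
After op 17 (RCL M1): stack=[4,4,0] mem=[15,0,0,0]
After op 18 (push 19): stack=[4,4,0,19] mem=[15,0,0,0]
After op 19 (*): stack=[4,4,0] mem=[15,0,0,0]
After op 20 (RCL M2): stack=[4,4,0,0] mem=[15,0,0,0]
After op 21 (/): stack=[4,4,0] mem=[15,0,0,0]

Answer: 15 0 0 0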